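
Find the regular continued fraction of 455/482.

Run the Euclidean algorithm on 455 and 482; the successive quotients are the partial quotients a_0, a_1, ... (each step inverts the fractional part left over by the previous one):
  455 = 0*482 + 455, so a_0 = 0.
  482 = 1*455 + 27, so a_1 = 1.
  455 = 16*27 + 23, so a_2 = 16.
  27 = 1*23 + 4, so a_3 = 1.
  23 = 5*4 + 3, so a_4 = 5.
  4 = 1*3 + 1, so a_5 = 1.
  3 = 3*1 + 0, so a_6 = 3.
The remainder reaches 0 after 7 divisions, so the expansion has 7 partial quotients, read off in order.

[0; 1, 16, 1, 5, 1, 3]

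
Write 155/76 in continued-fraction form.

[2; 25, 3]

Run the Euclidean algorithm on 155 and 76; the successive quotients are the partial quotients a_0, a_1, ... (each step inverts the fractional part left over by the previous one):
  155 = 2*76 + 3, so a_0 = 2.
  76 = 25*3 + 1, so a_1 = 25.
  3 = 3*1 + 0, so a_2 = 3.
The remainder reaches 0 after 3 divisions, so the expansion has 3 partial quotients, read off in order.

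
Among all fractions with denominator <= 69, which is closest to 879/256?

Expand x = 879/256 as a continued fraction with the Euclidean algorithm:
  879 = 3*256 + 111, so a_0 = 3.
  256 = 2*111 + 34, so a_1 = 2.
  111 = 3*34 + 9, so a_2 = 3.
  34 = 3*9 + 7, so a_3 = 3.
  9 = 1*7 + 2, so a_4 = 1.
  7 = 3*2 + 1, so a_5 = 3.
  2 = 2*1 + 0, so a_6 = 2.
so x = [3; 2, 3, 3, 1, 3, 2].
Convergents (p_i = a_i*p_{i-1} + p_{i-2}, q_i = a_i*q_{i-1} + q_{i-2} with p_{-2}=0, p_{-1}=1, q_{-2}=1, q_{-1}=0), until the denominator exceeds 69:
  i=0: a_0=3, p_0 = 3*1 + 0 = 3, q_0 = 3*0 + 1 = 1.
  i=1: a_1=2, p_1 = 2*3 + 1 = 7, q_1 = 2*1 + 0 = 2.
  i=2: a_2=3, p_2 = 3*7 + 3 = 24, q_2 = 3*2 + 1 = 7.
  i=3: a_3=3, p_3 = 3*24 + 7 = 79, q_3 = 3*7 + 2 = 23.
  i=4: a_4=1, p_4 = 1*79 + 24 = 103, q_4 = 1*23 + 7 = 30.
  i=5: a_5=3, p_5 = 3*103 + 79 = 388, q_5 = 3*30 + 23 = 113.
q_5 = 113 > 69, so the last convergent with denominator <= 69 is p_4/q_4 = 103/30.
The closest fraction with denominator <= 69 is either p_4/q_4 or the intermediate fraction (k*p_4 + p_3)/(k*q_4 + q_3) with the largest k >= 1 whose denominator stays <= 69; these approach x as k grows, and every other convergent or intermediate fraction in range is farther away.
Largest k: floor((69 - q_3)/q_4) = floor((69 - 23)/30) = 1.
That gives (1*103 + 79)/(1*30 + 23) = 182/53.
Compare the errors: |x - 103/30| = |879*30 - 103*256|/(256*30) = 2/7680, and |x - 182/53| = |879*53 - 182*256|/(256*53) = 5/13568.
Cross-multiplying, 2*13568 = 27136 < 38400 = 5*7680, so 2/7680 is smaller: the convergent 103/30 is closer to x than 182/53.

103/30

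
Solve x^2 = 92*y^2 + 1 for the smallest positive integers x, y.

(x, y) = (1151, 120)

First expand sqrt(92) as a continued fraction. With x_i = (sqrt(92) + m_i)/d_i and (m_0, d_0) = (0, 1): a_0 = floor(sqrt(92)) = 9, since 9^2 = 81 <= 92 < 100 = 10^2.
Iterate m_{i+1} = d_i*a_i - m_i, d_{i+1} = (92 - m_{i+1}^2)/d_i, a_{i+1} = floor((a_0 + m_{i+1})/d_{i+1}):
  m_1 = 1*9 - 0 = 9, d_1 = (92 - 9^2)/1 = 11/1 = 11, a_1 = floor((9 + 9)/11) = 1.
  m_2 = 11*1 - 9 = 2, d_2 = (92 - 2^2)/11 = 88/11 = 8, a_2 = floor((9 + 2)/8) = 1.
  m_3 = 8*1 - 2 = 6, d_3 = (92 - 6^2)/8 = 56/8 = 7, a_3 = floor((9 + 6)/7) = 2.
  m_4 = 7*2 - 6 = 8, d_4 = (92 - 8^2)/7 = 28/7 = 4, a_4 = floor((9 + 8)/4) = 4.
  m_5 = 4*4 - 8 = 8, d_5 = (92 - 8^2)/4 = 28/4 = 7, a_5 = floor((9 + 8)/7) = 2.
  m_6 = 7*2 - 8 = 6, d_6 = (92 - 6^2)/7 = 56/7 = 8, a_6 = floor((9 + 6)/8) = 1.
  m_7 = 8*1 - 6 = 2, d_7 = (92 - 2^2)/8 = 88/8 = 11, a_7 = floor((9 + 2)/11) = 1.
  m_8 = 11*1 - 2 = 9, d_8 = (92 - 9^2)/11 = 11/11 = 1, a_8 = floor((9 + 9)/1) = 18.
  m_9 = 1*18 - 9 = 9, d_9 = (92 - 9^2)/1 = 11/1 = 11: (m_9, d_9) = (m_1, d_1) = (9, 11), so from here the quotients repeat a_1, ..., a_8; the period length is 8.
So sqrt(92) = [9; (1, 1, 2, 4, 2, 1, 1, 18)] with period length k = 8.
k is even, so the fundamental solution of x^2 - 92y^2 = 1 is (p_{k-1}, q_{k-1}) = (p_7, q_7); compute convergents through index 7.
Convergents (p_i = a_i*p_{i-1} + p_{i-2}, q_i = a_i*q_{i-1} + q_{i-2} with p_{-2}=0, p_{-1}=1, q_{-2}=1, q_{-1}=0):
  i=0: a_0=9, p_0 = 9*1 + 0 = 9, q_0 = 9*0 + 1 = 1.
  i=1: a_1=1, p_1 = 1*9 + 1 = 10, q_1 = 1*1 + 0 = 1.
  i=2: a_2=1, p_2 = 1*10 + 9 = 19, q_2 = 1*1 + 1 = 2.
  i=3: a_3=2, p_3 = 2*19 + 10 = 48, q_3 = 2*2 + 1 = 5.
  i=4: a_4=4, p_4 = 4*48 + 19 = 211, q_4 = 4*5 + 2 = 22.
  i=5: a_5=2, p_5 = 2*211 + 48 = 470, q_5 = 2*22 + 5 = 49.
  i=6: a_6=1, p_6 = 1*470 + 211 = 681, q_6 = 1*49 + 22 = 71.
  i=7: a_7=1, p_7 = 1*681 + 470 = 1151, q_7 = 1*71 + 49 = 120.
Check: 1151^2 - 92*120^2 = 1324801 - 1324800 = 1, so (x, y) = (1151, 120) solves the equation, and by the theorem it is the least positive solution.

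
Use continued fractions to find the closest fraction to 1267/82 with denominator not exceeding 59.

Expand x = 1267/82 as a continued fraction with the Euclidean algorithm:
  1267 = 15*82 + 37, so a_0 = 15.
  82 = 2*37 + 8, so a_1 = 2.
  37 = 4*8 + 5, so a_2 = 4.
  8 = 1*5 + 3, so a_3 = 1.
  5 = 1*3 + 2, so a_4 = 1.
  3 = 1*2 + 1, so a_5 = 1.
  2 = 2*1 + 0, so a_6 = 2.
so x = [15; 2, 4, 1, 1, 1, 2].
Convergents (p_i = a_i*p_{i-1} + p_{i-2}, q_i = a_i*q_{i-1} + q_{i-2} with p_{-2}=0, p_{-1}=1, q_{-2}=1, q_{-1}=0), until the denominator exceeds 59:
  i=0: a_0=15, p_0 = 15*1 + 0 = 15, q_0 = 15*0 + 1 = 1.
  i=1: a_1=2, p_1 = 2*15 + 1 = 31, q_1 = 2*1 + 0 = 2.
  i=2: a_2=4, p_2 = 4*31 + 15 = 139, q_2 = 4*2 + 1 = 9.
  i=3: a_3=1, p_3 = 1*139 + 31 = 170, q_3 = 1*9 + 2 = 11.
  i=4: a_4=1, p_4 = 1*170 + 139 = 309, q_4 = 1*11 + 9 = 20.
  i=5: a_5=1, p_5 = 1*309 + 170 = 479, q_5 = 1*20 + 11 = 31.
  i=6: a_6=2, p_6 = 2*479 + 309 = 1267, q_6 = 2*31 + 20 = 82.
q_6 = 82 > 59, so the last convergent with denominator <= 59 is p_5/q_5 = 479/31.
The closest fraction with denominator <= 59 is either p_5/q_5 or the intermediate fraction (k*p_5 + p_4)/(k*q_5 + q_4) with the largest k >= 1 whose denominator stays <= 59; these approach x as k grows, and every other convergent or intermediate fraction in range is farther away.
Largest k: floor((59 - q_4)/q_5) = floor((59 - 20)/31) = 1.
That gives (1*479 + 309)/(1*31 + 20) = 788/51.
Compare the errors: |x - 479/31| = |1267*31 - 479*82|/(82*31) = 1/2542, and |x - 788/51| = |1267*51 - 788*82|/(82*51) = 1/4182.
Cross-multiplying, 1*2542 = 2542 < 4182 = 1*4182, so 1/4182 is smaller: the intermediate fraction 788/51 is closer to x than 479/31.

788/51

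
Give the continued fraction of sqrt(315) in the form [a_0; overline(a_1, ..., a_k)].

[17; overline(1, 2, 1, 34)]

Write x_i = (sqrt(315) + m_i)/d_i with (m_0, d_0) = (0, 1). a_0 = floor(sqrt(315)) = 17, since 17^2 = 289 <= 315 < 324 = 18^2.
Iterate m_{i+1} = d_i*a_i - m_i, d_{i+1} = (315 - m_{i+1}^2)/d_i, a_{i+1} = floor((a_0 + m_{i+1})/d_{i+1}):
  m_1 = 1*17 - 0 = 17, d_1 = (315 - 17^2)/1 = 26/1 = 26, a_1 = floor((17 + 17)/26) = 1.
  m_2 = 26*1 - 17 = 9, d_2 = (315 - 9^2)/26 = 234/26 = 9, a_2 = floor((17 + 9)/9) = 2.
  m_3 = 9*2 - 9 = 9, d_3 = (315 - 9^2)/9 = 234/9 = 26, a_3 = floor((17 + 9)/26) = 1.
  m_4 = 26*1 - 9 = 17, d_4 = (315 - 17^2)/26 = 26/26 = 1, a_4 = floor((17 + 17)/1) = 34.
  m_5 = 1*34 - 17 = 17, d_5 = (315 - 17^2)/1 = 26/1 = 26: (m_5, d_5) = (m_1, d_1) = (17, 26), so from here the quotients repeat a_1, ..., a_4; the period length is 4.
Hence the expansion of sqrt(315) is a_0 = 17 followed by the repeating block 1, 2, 1, 34 (period 4).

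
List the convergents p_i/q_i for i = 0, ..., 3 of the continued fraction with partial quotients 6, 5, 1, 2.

Using the convergent recurrence p_i = a_i*p_{i-1} + p_{i-2}, q_i = a_i*q_{i-1} + q_{i-2} with p_{-2}=0, p_{-1}=1, q_{-2}=1, q_{-1}=0:
  i=0: a_0=6, p_0 = 6*1 + 0 = 6, q_0 = 6*0 + 1 = 1.
  i=1: a_1=5, p_1 = 5*6 + 1 = 31, q_1 = 5*1 + 0 = 5.
  i=2: a_2=1, p_2 = 1*31 + 6 = 37, q_2 = 1*5 + 1 = 6.
  i=3: a_3=2, p_3 = 2*37 + 31 = 105, q_3 = 2*6 + 5 = 17.

6/1, 31/5, 37/6, 105/17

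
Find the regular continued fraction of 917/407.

[2; 3, 1, 19, 1, 1, 2]

Run the Euclidean algorithm on 917 and 407; the successive quotients are the partial quotients a_0, a_1, ... (each step inverts the fractional part left over by the previous one):
  917 = 2*407 + 103, so a_0 = 2.
  407 = 3*103 + 98, so a_1 = 3.
  103 = 1*98 + 5, so a_2 = 1.
  98 = 19*5 + 3, so a_3 = 19.
  5 = 1*3 + 2, so a_4 = 1.
  3 = 1*2 + 1, so a_5 = 1.
  2 = 2*1 + 0, so a_6 = 2.
The remainder reaches 0 after 7 divisions, so the expansion has 7 partial quotients, read off in order.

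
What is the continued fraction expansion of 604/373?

[1; 1, 1, 1, 1, 1, 2, 8, 2]

Run the Euclidean algorithm on 604 and 373; the successive quotients are the partial quotients a_0, a_1, ... (each step inverts the fractional part left over by the previous one):
  604 = 1*373 + 231, so a_0 = 1.
  373 = 1*231 + 142, so a_1 = 1.
  231 = 1*142 + 89, so a_2 = 1.
  142 = 1*89 + 53, so a_3 = 1.
  89 = 1*53 + 36, so a_4 = 1.
  53 = 1*36 + 17, so a_5 = 1.
  36 = 2*17 + 2, so a_6 = 2.
  17 = 8*2 + 1, so a_7 = 8.
  2 = 2*1 + 0, so a_8 = 2.
The remainder reaches 0 after 9 divisions, so the expansion has 9 partial quotients, read off in order.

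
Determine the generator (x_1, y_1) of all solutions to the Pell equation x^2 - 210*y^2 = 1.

(x, y) = (29, 2)

First expand sqrt(210) as a continued fraction. With x_i = (sqrt(210) + m_i)/d_i and (m_0, d_0) = (0, 1): a_0 = floor(sqrt(210)) = 14, since 14^2 = 196 <= 210 < 225 = 15^2.
Iterate m_{i+1} = d_i*a_i - m_i, d_{i+1} = (210 - m_{i+1}^2)/d_i, a_{i+1} = floor((a_0 + m_{i+1})/d_{i+1}):
  m_1 = 1*14 - 0 = 14, d_1 = (210 - 14^2)/1 = 14/1 = 14, a_1 = floor((14 + 14)/14) = 2.
  m_2 = 14*2 - 14 = 14, d_2 = (210 - 14^2)/14 = 14/14 = 1, a_2 = floor((14 + 14)/1) = 28.
  m_3 = 1*28 - 14 = 14, d_3 = (210 - 14^2)/1 = 14/1 = 14: (m_3, d_3) = (m_1, d_1) = (14, 14), so from here the quotients repeat a_1, a_2; the period length is 2.
So sqrt(210) = [14; (2, 28)] with period length k = 2.
k is even, so the fundamental solution of x^2 - 210y^2 = 1 is (p_{k-1}, q_{k-1}) = (p_1, q_1); compute convergents through index 1.
Convergents (p_i = a_i*p_{i-1} + p_{i-2}, q_i = a_i*q_{i-1} + q_{i-2} with p_{-2}=0, p_{-1}=1, q_{-2}=1, q_{-1}=0):
  i=0: a_0=14, p_0 = 14*1 + 0 = 14, q_0 = 14*0 + 1 = 1.
  i=1: a_1=2, p_1 = 2*14 + 1 = 29, q_1 = 2*1 + 0 = 2.
Check: 29^2 - 210*2^2 = 841 - 840 = 1, so (x, y) = (29, 2) solves the equation, and by the theorem it is the least positive solution.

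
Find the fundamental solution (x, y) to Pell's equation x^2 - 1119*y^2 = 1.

(x, y) = (31657255, 946364)

First expand sqrt(1119) as a continued fraction. With x_i = (sqrt(1119) + m_i)/d_i and (m_0, d_0) = (0, 1): a_0 = floor(sqrt(1119)) = 33, since 33^2 = 1089 <= 1119 < 1156 = 34^2.
Iterate m_{i+1} = d_i*a_i - m_i, d_{i+1} = (1119 - m_{i+1}^2)/d_i, a_{i+1} = floor((a_0 + m_{i+1})/d_{i+1}):
  m_1 = 1*33 - 0 = 33, d_1 = (1119 - 33^2)/1 = 30/1 = 30, a_1 = floor((33 + 33)/30) = 2.
  m_2 = 30*2 - 33 = 27, d_2 = (1119 - 27^2)/30 = 390/30 = 13, a_2 = floor((33 + 27)/13) = 4.
  m_3 = 13*4 - 27 = 25, d_3 = (1119 - 25^2)/13 = 494/13 = 38, a_3 = floor((33 + 25)/38) = 1.
  m_4 = 38*1 - 25 = 13, d_4 = (1119 - 13^2)/38 = 950/38 = 25, a_4 = floor((33 + 13)/25) = 1.
  m_5 = 25*1 - 13 = 12, d_5 = (1119 - 12^2)/25 = 975/25 = 39, a_5 = floor((33 + 12)/39) = 1.
  m_6 = 39*1 - 12 = 27, d_6 = (1119 - 27^2)/39 = 390/39 = 10, a_6 = floor((33 + 27)/10) = 6.
  m_7 = 10*6 - 27 = 33, d_7 = (1119 - 33^2)/10 = 30/10 = 3, a_7 = floor((33 + 33)/3) = 22.
  m_8 = 3*22 - 33 = 33, d_8 = (1119 - 33^2)/3 = 30/3 = 10, a_8 = floor((33 + 33)/10) = 6.
  m_9 = 10*6 - 33 = 27, d_9 = (1119 - 27^2)/10 = 390/10 = 39, a_9 = floor((33 + 27)/39) = 1.
  m_10 = 39*1 - 27 = 12, d_10 = (1119 - 12^2)/39 = 975/39 = 25, a_10 = floor((33 + 12)/25) = 1.
  m_11 = 25*1 - 12 = 13, d_11 = (1119 - 13^2)/25 = 950/25 = 38, a_11 = floor((33 + 13)/38) = 1.
  m_12 = 38*1 - 13 = 25, d_12 = (1119 - 25^2)/38 = 494/38 = 13, a_12 = floor((33 + 25)/13) = 4.
  m_13 = 13*4 - 25 = 27, d_13 = (1119 - 27^2)/13 = 390/13 = 30, a_13 = floor((33 + 27)/30) = 2.
  m_14 = 30*2 - 27 = 33, d_14 = (1119 - 33^2)/30 = 30/30 = 1, a_14 = floor((33 + 33)/1) = 66.
  m_15 = 1*66 - 33 = 33, d_15 = (1119 - 33^2)/1 = 30/1 = 30: (m_15, d_15) = (m_1, d_1) = (33, 30), so from here the quotients repeat a_1, ..., a_14; the period length is 14.
So sqrt(1119) = [33; (2, 4, 1, 1, 1, 6, 22, 6, 1, 1, 1, 4, 2, 66)] with period length k = 14.
k is even, so the fundamental solution of x^2 - 1119y^2 = 1 is (p_{k-1}, q_{k-1}) = (p_13, q_13); compute convergents through index 13.
Convergents (p_i = a_i*p_{i-1} + p_{i-2}, q_i = a_i*q_{i-1} + q_{i-2} with p_{-2}=0, p_{-1}=1, q_{-2}=1, q_{-1}=0):
  i=0: a_0=33, p_0 = 33*1 + 0 = 33, q_0 = 33*0 + 1 = 1.
  i=1: a_1=2, p_1 = 2*33 + 1 = 67, q_1 = 2*1 + 0 = 2.
  i=2: a_2=4, p_2 = 4*67 + 33 = 301, q_2 = 4*2 + 1 = 9.
  i=3: a_3=1, p_3 = 1*301 + 67 = 368, q_3 = 1*9 + 2 = 11.
  i=4: a_4=1, p_4 = 1*368 + 301 = 669, q_4 = 1*11 + 9 = 20.
  i=5: a_5=1, p_5 = 1*669 + 368 = 1037, q_5 = 1*20 + 11 = 31.
  i=6: a_6=6, p_6 = 6*1037 + 669 = 6891, q_6 = 6*31 + 20 = 206.
  i=7: a_7=22, p_7 = 22*6891 + 1037 = 152639, q_7 = 22*206 + 31 = 4563.
  i=8: a_8=6, p_8 = 6*152639 + 6891 = 922725, q_8 = 6*4563 + 206 = 27584.
  i=9: a_9=1, p_9 = 1*922725 + 152639 = 1075364, q_9 = 1*27584 + 4563 = 32147.
  i=10: a_10=1, p_10 = 1*1075364 + 922725 = 1998089, q_10 = 1*32147 + 27584 = 59731.
  i=11: a_11=1, p_11 = 1*1998089 + 1075364 = 3073453, q_11 = 1*59731 + 32147 = 91878.
  i=12: a_12=4, p_12 = 4*3073453 + 1998089 = 14291901, q_12 = 4*91878 + 59731 = 427243.
  i=13: a_13=2, p_13 = 2*14291901 + 3073453 = 31657255, q_13 = 2*427243 + 91878 = 946364.
Check: 31657255^2 - 1119*946364^2 = 1002181794135025 - 1002181794135024 = 1, so (x, y) = (31657255, 946364) solves the equation, and by the theorem it is the least positive solution.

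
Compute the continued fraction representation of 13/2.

[6; 2]

Run the Euclidean algorithm on 13 and 2; the successive quotients are the partial quotients a_0, a_1, ... (each step inverts the fractional part left over by the previous one):
  13 = 6*2 + 1, so a_0 = 6.
  2 = 2*1 + 0, so a_1 = 2.
The remainder reaches 0 after 2 divisions, so the expansion has 2 partial quotients, read off in order.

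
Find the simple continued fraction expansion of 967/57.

Run the Euclidean algorithm on 967 and 57; the successive quotients are the partial quotients a_0, a_1, ... (each step inverts the fractional part left over by the previous one):
  967 = 16*57 + 55, so a_0 = 16.
  57 = 1*55 + 2, so a_1 = 1.
  55 = 27*2 + 1, so a_2 = 27.
  2 = 2*1 + 0, so a_3 = 2.
The remainder reaches 0 after 4 divisions, so the expansion has 4 partial quotients, read off in order.

[16; 1, 27, 2]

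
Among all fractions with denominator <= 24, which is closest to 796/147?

Expand x = 796/147 as a continued fraction with the Euclidean algorithm:
  796 = 5*147 + 61, so a_0 = 5.
  147 = 2*61 + 25, so a_1 = 2.
  61 = 2*25 + 11, so a_2 = 2.
  25 = 2*11 + 3, so a_3 = 2.
  11 = 3*3 + 2, so a_4 = 3.
  3 = 1*2 + 1, so a_5 = 1.
  2 = 2*1 + 0, so a_6 = 2.
so x = [5; 2, 2, 2, 3, 1, 2].
Convergents (p_i = a_i*p_{i-1} + p_{i-2}, q_i = a_i*q_{i-1} + q_{i-2} with p_{-2}=0, p_{-1}=1, q_{-2}=1, q_{-1}=0), until the denominator exceeds 24:
  i=0: a_0=5, p_0 = 5*1 + 0 = 5, q_0 = 5*0 + 1 = 1.
  i=1: a_1=2, p_1 = 2*5 + 1 = 11, q_1 = 2*1 + 0 = 2.
  i=2: a_2=2, p_2 = 2*11 + 5 = 27, q_2 = 2*2 + 1 = 5.
  i=3: a_3=2, p_3 = 2*27 + 11 = 65, q_3 = 2*5 + 2 = 12.
  i=4: a_4=3, p_4 = 3*65 + 27 = 222, q_4 = 3*12 + 5 = 41.
q_4 = 41 > 24, so the last convergent with denominator <= 24 is p_3/q_3 = 65/12.
The closest fraction with denominator <= 24 is either p_3/q_3 or the intermediate fraction (k*p_3 + p_2)/(k*q_3 + q_2) with the largest k >= 1 whose denominator stays <= 24; these approach x as k grows, and every other convergent or intermediate fraction in range is farther away.
Largest k: floor((24 - q_2)/q_3) = floor((24 - 5)/12) = 1.
That gives (1*65 + 27)/(1*12 + 5) = 92/17.
Compare the errors: |x - 65/12| = |796*12 - 65*147|/(147*12) = 3/1764, and |x - 92/17| = |796*17 - 92*147|/(147*17) = 8/2499.
Cross-multiplying, 3*2499 = 7497 < 14112 = 8*1764, so 3/1764 is smaller: the convergent 65/12 is closer to x than 92/17.

65/12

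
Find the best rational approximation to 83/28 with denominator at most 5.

3/1

Expand x = 83/28 as a continued fraction with the Euclidean algorithm:
  83 = 2*28 + 27, so a_0 = 2.
  28 = 1*27 + 1, so a_1 = 1.
  27 = 27*1 + 0, so a_2 = 27.
so x = [2; 1, 27].
Convergents (p_i = a_i*p_{i-1} + p_{i-2}, q_i = a_i*q_{i-1} + q_{i-2} with p_{-2}=0, p_{-1}=1, q_{-2}=1, q_{-1}=0), until the denominator exceeds 5:
  i=0: a_0=2, p_0 = 2*1 + 0 = 2, q_0 = 2*0 + 1 = 1.
  i=1: a_1=1, p_1 = 1*2 + 1 = 3, q_1 = 1*1 + 0 = 1.
  i=2: a_2=27, p_2 = 27*3 + 2 = 83, q_2 = 27*1 + 1 = 28.
q_2 = 28 > 5, so the last convergent with denominator <= 5 is p_1/q_1 = 3/1.
The closest fraction with denominator <= 5 is either p_1/q_1 or the intermediate fraction (k*p_1 + p_0)/(k*q_1 + q_0) with the largest k >= 1 whose denominator stays <= 5; these approach x as k grows, and every other convergent or intermediate fraction in range is farther away.
Largest k: floor((5 - q_0)/q_1) = floor((5 - 1)/1) = 4.
That gives (4*3 + 2)/(4*1 + 1) = 14/5.
Compare the errors: |x - 3/1| = |83*1 - 3*28|/(28*1) = 1/28, and |x - 14/5| = |83*5 - 14*28|/(28*5) = 23/140.
Cross-multiplying, 1*140 = 140 < 644 = 23*28, so 1/28 is smaller: the convergent 3/1 is closer to x than 14/5.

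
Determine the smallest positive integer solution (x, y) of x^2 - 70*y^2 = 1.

First expand sqrt(70) as a continued fraction. With x_i = (sqrt(70) + m_i)/d_i and (m_0, d_0) = (0, 1): a_0 = floor(sqrt(70)) = 8, since 8^2 = 64 <= 70 < 81 = 9^2.
Iterate m_{i+1} = d_i*a_i - m_i, d_{i+1} = (70 - m_{i+1}^2)/d_i, a_{i+1} = floor((a_0 + m_{i+1})/d_{i+1}):
  m_1 = 1*8 - 0 = 8, d_1 = (70 - 8^2)/1 = 6/1 = 6, a_1 = floor((8 + 8)/6) = 2.
  m_2 = 6*2 - 8 = 4, d_2 = (70 - 4^2)/6 = 54/6 = 9, a_2 = floor((8 + 4)/9) = 1.
  m_3 = 9*1 - 4 = 5, d_3 = (70 - 5^2)/9 = 45/9 = 5, a_3 = floor((8 + 5)/5) = 2.
  m_4 = 5*2 - 5 = 5, d_4 = (70 - 5^2)/5 = 45/5 = 9, a_4 = floor((8 + 5)/9) = 1.
  m_5 = 9*1 - 5 = 4, d_5 = (70 - 4^2)/9 = 54/9 = 6, a_5 = floor((8 + 4)/6) = 2.
  m_6 = 6*2 - 4 = 8, d_6 = (70 - 8^2)/6 = 6/6 = 1, a_6 = floor((8 + 8)/1) = 16.
  m_7 = 1*16 - 8 = 8, d_7 = (70 - 8^2)/1 = 6/1 = 6: (m_7, d_7) = (m_1, d_1) = (8, 6), so from here the quotients repeat a_1, ..., a_6; the period length is 6.
So sqrt(70) = [8; (2, 1, 2, 1, 2, 16)] with period length k = 6.
k is even, so the fundamental solution of x^2 - 70y^2 = 1 is (p_{k-1}, q_{k-1}) = (p_5, q_5); compute convergents through index 5.
Convergents (p_i = a_i*p_{i-1} + p_{i-2}, q_i = a_i*q_{i-1} + q_{i-2} with p_{-2}=0, p_{-1}=1, q_{-2}=1, q_{-1}=0):
  i=0: a_0=8, p_0 = 8*1 + 0 = 8, q_0 = 8*0 + 1 = 1.
  i=1: a_1=2, p_1 = 2*8 + 1 = 17, q_1 = 2*1 + 0 = 2.
  i=2: a_2=1, p_2 = 1*17 + 8 = 25, q_2 = 1*2 + 1 = 3.
  i=3: a_3=2, p_3 = 2*25 + 17 = 67, q_3 = 2*3 + 2 = 8.
  i=4: a_4=1, p_4 = 1*67 + 25 = 92, q_4 = 1*8 + 3 = 11.
  i=5: a_5=2, p_5 = 2*92 + 67 = 251, q_5 = 2*11 + 8 = 30.
Check: 251^2 - 70*30^2 = 63001 - 63000 = 1, so (x, y) = (251, 30) solves the equation, and by the theorem it is the least positive solution.

(x, y) = (251, 30)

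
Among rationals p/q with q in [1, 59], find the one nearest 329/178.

Expand x = 329/178 as a continued fraction with the Euclidean algorithm:
  329 = 1*178 + 151, so a_0 = 1.
  178 = 1*151 + 27, so a_1 = 1.
  151 = 5*27 + 16, so a_2 = 5.
  27 = 1*16 + 11, so a_3 = 1.
  16 = 1*11 + 5, so a_4 = 1.
  11 = 2*5 + 1, so a_5 = 2.
  5 = 5*1 + 0, so a_6 = 5.
so x = [1; 1, 5, 1, 1, 2, 5].
Convergents (p_i = a_i*p_{i-1} + p_{i-2}, q_i = a_i*q_{i-1} + q_{i-2} with p_{-2}=0, p_{-1}=1, q_{-2}=1, q_{-1}=0), until the denominator exceeds 59:
  i=0: a_0=1, p_0 = 1*1 + 0 = 1, q_0 = 1*0 + 1 = 1.
  i=1: a_1=1, p_1 = 1*1 + 1 = 2, q_1 = 1*1 + 0 = 1.
  i=2: a_2=5, p_2 = 5*2 + 1 = 11, q_2 = 5*1 + 1 = 6.
  i=3: a_3=1, p_3 = 1*11 + 2 = 13, q_3 = 1*6 + 1 = 7.
  i=4: a_4=1, p_4 = 1*13 + 11 = 24, q_4 = 1*7 + 6 = 13.
  i=5: a_5=2, p_5 = 2*24 + 13 = 61, q_5 = 2*13 + 7 = 33.
  i=6: a_6=5, p_6 = 5*61 + 24 = 329, q_6 = 5*33 + 13 = 178.
q_6 = 178 > 59, so the last convergent with denominator <= 59 is p_5/q_5 = 61/33.
The closest fraction with denominator <= 59 is either p_5/q_5 or the intermediate fraction (k*p_5 + p_4)/(k*q_5 + q_4) with the largest k >= 1 whose denominator stays <= 59; these approach x as k grows, and every other convergent or intermediate fraction in range is farther away.
Largest k: floor((59 - q_4)/q_5) = floor((59 - 13)/33) = 1.
That gives (1*61 + 24)/(1*33 + 13) = 85/46.
Compare the errors: |x - 61/33| = |329*33 - 61*178|/(178*33) = 1/5874, and |x - 85/46| = |329*46 - 85*178|/(178*46) = 4/8188.
Cross-multiplying, 1*8188 = 8188 < 23496 = 4*5874, so 1/5874 is smaller: the convergent 61/33 is closer to x than 85/46.

61/33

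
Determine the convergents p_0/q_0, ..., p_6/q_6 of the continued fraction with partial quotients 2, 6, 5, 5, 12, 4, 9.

Using the convergent recurrence p_i = a_i*p_{i-1} + p_{i-2}, q_i = a_i*q_{i-1} + q_{i-2} with p_{-2}=0, p_{-1}=1, q_{-2}=1, q_{-1}=0:
  i=0: a_0=2, p_0 = 2*1 + 0 = 2, q_0 = 2*0 + 1 = 1.
  i=1: a_1=6, p_1 = 6*2 + 1 = 13, q_1 = 6*1 + 0 = 6.
  i=2: a_2=5, p_2 = 5*13 + 2 = 67, q_2 = 5*6 + 1 = 31.
  i=3: a_3=5, p_3 = 5*67 + 13 = 348, q_3 = 5*31 + 6 = 161.
  i=4: a_4=12, p_4 = 12*348 + 67 = 4243, q_4 = 12*161 + 31 = 1963.
  i=5: a_5=4, p_5 = 4*4243 + 348 = 17320, q_5 = 4*1963 + 161 = 8013.
  i=6: a_6=9, p_6 = 9*17320 + 4243 = 160123, q_6 = 9*8013 + 1963 = 74080.

2/1, 13/6, 67/31, 348/161, 4243/1963, 17320/8013, 160123/74080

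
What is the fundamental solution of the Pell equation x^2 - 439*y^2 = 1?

(x, y) = (440, 21)

First expand sqrt(439) as a continued fraction. With x_i = (sqrt(439) + m_i)/d_i and (m_0, d_0) = (0, 1): a_0 = floor(sqrt(439)) = 20, since 20^2 = 400 <= 439 < 441 = 21^2.
Iterate m_{i+1} = d_i*a_i - m_i, d_{i+1} = (439 - m_{i+1}^2)/d_i, a_{i+1} = floor((a_0 + m_{i+1})/d_{i+1}):
  m_1 = 1*20 - 0 = 20, d_1 = (439 - 20^2)/1 = 39/1 = 39, a_1 = floor((20 + 20)/39) = 1.
  m_2 = 39*1 - 20 = 19, d_2 = (439 - 19^2)/39 = 78/39 = 2, a_2 = floor((20 + 19)/2) = 19.
  m_3 = 2*19 - 19 = 19, d_3 = (439 - 19^2)/2 = 78/2 = 39, a_3 = floor((20 + 19)/39) = 1.
  m_4 = 39*1 - 19 = 20, d_4 = (439 - 20^2)/39 = 39/39 = 1, a_4 = floor((20 + 20)/1) = 40.
  m_5 = 1*40 - 20 = 20, d_5 = (439 - 20^2)/1 = 39/1 = 39: (m_5, d_5) = (m_1, d_1) = (20, 39), so from here the quotients repeat a_1, ..., a_4; the period length is 4.
So sqrt(439) = [20; (1, 19, 1, 40)] with period length k = 4.
k is even, so the fundamental solution of x^2 - 439y^2 = 1 is (p_{k-1}, q_{k-1}) = (p_3, q_3); compute convergents through index 3.
Convergents (p_i = a_i*p_{i-1} + p_{i-2}, q_i = a_i*q_{i-1} + q_{i-2} with p_{-2}=0, p_{-1}=1, q_{-2}=1, q_{-1}=0):
  i=0: a_0=20, p_0 = 20*1 + 0 = 20, q_0 = 20*0 + 1 = 1.
  i=1: a_1=1, p_1 = 1*20 + 1 = 21, q_1 = 1*1 + 0 = 1.
  i=2: a_2=19, p_2 = 19*21 + 20 = 419, q_2 = 19*1 + 1 = 20.
  i=3: a_3=1, p_3 = 1*419 + 21 = 440, q_3 = 1*20 + 1 = 21.
Check: 440^2 - 439*21^2 = 193600 - 193599 = 1, so (x, y) = (440, 21) solves the equation, and by the theorem it is the least positive solution.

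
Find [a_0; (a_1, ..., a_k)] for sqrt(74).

Write x_i = (sqrt(74) + m_i)/d_i with (m_0, d_0) = (0, 1). a_0 = floor(sqrt(74)) = 8, since 8^2 = 64 <= 74 < 81 = 9^2.
Iterate m_{i+1} = d_i*a_i - m_i, d_{i+1} = (74 - m_{i+1}^2)/d_i, a_{i+1} = floor((a_0 + m_{i+1})/d_{i+1}):
  m_1 = 1*8 - 0 = 8, d_1 = (74 - 8^2)/1 = 10/1 = 10, a_1 = floor((8 + 8)/10) = 1.
  m_2 = 10*1 - 8 = 2, d_2 = (74 - 2^2)/10 = 70/10 = 7, a_2 = floor((8 + 2)/7) = 1.
  m_3 = 7*1 - 2 = 5, d_3 = (74 - 5^2)/7 = 49/7 = 7, a_3 = floor((8 + 5)/7) = 1.
  m_4 = 7*1 - 5 = 2, d_4 = (74 - 2^2)/7 = 70/7 = 10, a_4 = floor((8 + 2)/10) = 1.
  m_5 = 10*1 - 2 = 8, d_5 = (74 - 8^2)/10 = 10/10 = 1, a_5 = floor((8 + 8)/1) = 16.
  m_6 = 1*16 - 8 = 8, d_6 = (74 - 8^2)/1 = 10/1 = 10: (m_6, d_6) = (m_1, d_1) = (8, 10), so from here the quotients repeat a_1, ..., a_5; the period length is 5.
Hence the expansion of sqrt(74) is a_0 = 8 followed by the repeating block 1, 1, 1, 1, 16 (period 5).

[8; (1, 1, 1, 1, 16)]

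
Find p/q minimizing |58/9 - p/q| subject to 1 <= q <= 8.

Expand x = 58/9 as a continued fraction with the Euclidean algorithm:
  58 = 6*9 + 4, so a_0 = 6.
  9 = 2*4 + 1, so a_1 = 2.
  4 = 4*1 + 0, so a_2 = 4.
so x = [6; 2, 4].
Convergents (p_i = a_i*p_{i-1} + p_{i-2}, q_i = a_i*q_{i-1} + q_{i-2} with p_{-2}=0, p_{-1}=1, q_{-2}=1, q_{-1}=0), until the denominator exceeds 8:
  i=0: a_0=6, p_0 = 6*1 + 0 = 6, q_0 = 6*0 + 1 = 1.
  i=1: a_1=2, p_1 = 2*6 + 1 = 13, q_1 = 2*1 + 0 = 2.
  i=2: a_2=4, p_2 = 4*13 + 6 = 58, q_2 = 4*2 + 1 = 9.
q_2 = 9 > 8, so the last convergent with denominator <= 8 is p_1/q_1 = 13/2.
The closest fraction with denominator <= 8 is either p_1/q_1 or the intermediate fraction (k*p_1 + p_0)/(k*q_1 + q_0) with the largest k >= 1 whose denominator stays <= 8; these approach x as k grows, and every other convergent or intermediate fraction in range is farther away.
Largest k: floor((8 - q_0)/q_1) = floor((8 - 1)/2) = 3.
That gives (3*13 + 6)/(3*2 + 1) = 45/7.
Compare the errors: |x - 13/2| = |58*2 - 13*9|/(9*2) = 1/18, and |x - 45/7| = |58*7 - 45*9|/(9*7) = 1/63.
Cross-multiplying, 1*18 = 18 < 63 = 1*63, so 1/63 is smaller: the intermediate fraction 45/7 is closer to x than 13/2.

45/7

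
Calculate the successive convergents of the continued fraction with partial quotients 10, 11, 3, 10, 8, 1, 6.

10/1, 111/11, 343/34, 3541/351, 28671/2842, 32212/3193, 221943/22000

Using the convergent recurrence p_i = a_i*p_{i-1} + p_{i-2}, q_i = a_i*q_{i-1} + q_{i-2} with p_{-2}=0, p_{-1}=1, q_{-2}=1, q_{-1}=0:
  i=0: a_0=10, p_0 = 10*1 + 0 = 10, q_0 = 10*0 + 1 = 1.
  i=1: a_1=11, p_1 = 11*10 + 1 = 111, q_1 = 11*1 + 0 = 11.
  i=2: a_2=3, p_2 = 3*111 + 10 = 343, q_2 = 3*11 + 1 = 34.
  i=3: a_3=10, p_3 = 10*343 + 111 = 3541, q_3 = 10*34 + 11 = 351.
  i=4: a_4=8, p_4 = 8*3541 + 343 = 28671, q_4 = 8*351 + 34 = 2842.
  i=5: a_5=1, p_5 = 1*28671 + 3541 = 32212, q_5 = 1*2842 + 351 = 3193.
  i=6: a_6=6, p_6 = 6*32212 + 28671 = 221943, q_6 = 6*3193 + 2842 = 22000.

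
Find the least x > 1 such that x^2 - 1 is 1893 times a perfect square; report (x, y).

(x, y) = (5047, 116)

First expand sqrt(1893) as a continued fraction. With x_i = (sqrt(1893) + m_i)/d_i and (m_0, d_0) = (0, 1): a_0 = floor(sqrt(1893)) = 43, since 43^2 = 1849 <= 1893 < 1936 = 44^2.
Iterate m_{i+1} = d_i*a_i - m_i, d_{i+1} = (1893 - m_{i+1}^2)/d_i, a_{i+1} = floor((a_0 + m_{i+1})/d_{i+1}):
  m_1 = 1*43 - 0 = 43, d_1 = (1893 - 43^2)/1 = 44/1 = 44, a_1 = floor((43 + 43)/44) = 1.
  m_2 = 44*1 - 43 = 1, d_2 = (1893 - 1^2)/44 = 1892/44 = 43, a_2 = floor((43 + 1)/43) = 1.
  m_3 = 43*1 - 1 = 42, d_3 = (1893 - 42^2)/43 = 129/43 = 3, a_3 = floor((43 + 42)/3) = 28.
  m_4 = 3*28 - 42 = 42, d_4 = (1893 - 42^2)/3 = 129/3 = 43, a_4 = floor((43 + 42)/43) = 1.
  m_5 = 43*1 - 42 = 1, d_5 = (1893 - 1^2)/43 = 1892/43 = 44, a_5 = floor((43 + 1)/44) = 1.
  m_6 = 44*1 - 1 = 43, d_6 = (1893 - 43^2)/44 = 44/44 = 1, a_6 = floor((43 + 43)/1) = 86.
  m_7 = 1*86 - 43 = 43, d_7 = (1893 - 43^2)/1 = 44/1 = 44: (m_7, d_7) = (m_1, d_1) = (43, 44), so from here the quotients repeat a_1, ..., a_6; the period length is 6.
So sqrt(1893) = [43; (1, 1, 28, 1, 1, 86)] with period length k = 6.
k is even, so the fundamental solution of x^2 - 1893y^2 = 1 is (p_{k-1}, q_{k-1}) = (p_5, q_5); compute convergents through index 5.
Convergents (p_i = a_i*p_{i-1} + p_{i-2}, q_i = a_i*q_{i-1} + q_{i-2} with p_{-2}=0, p_{-1}=1, q_{-2}=1, q_{-1}=0):
  i=0: a_0=43, p_0 = 43*1 + 0 = 43, q_0 = 43*0 + 1 = 1.
  i=1: a_1=1, p_1 = 1*43 + 1 = 44, q_1 = 1*1 + 0 = 1.
  i=2: a_2=1, p_2 = 1*44 + 43 = 87, q_2 = 1*1 + 1 = 2.
  i=3: a_3=28, p_3 = 28*87 + 44 = 2480, q_3 = 28*2 + 1 = 57.
  i=4: a_4=1, p_4 = 1*2480 + 87 = 2567, q_4 = 1*57 + 2 = 59.
  i=5: a_5=1, p_5 = 1*2567 + 2480 = 5047, q_5 = 1*59 + 57 = 116.
Check: 5047^2 - 1893*116^2 = 25472209 - 25472208 = 1, so (x, y) = (5047, 116) solves the equation, and by the theorem it is the least positive solution.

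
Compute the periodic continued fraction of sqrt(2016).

Write x_i = (sqrt(2016) + m_i)/d_i with (m_0, d_0) = (0, 1). a_0 = floor(sqrt(2016)) = 44, since 44^2 = 1936 <= 2016 < 2025 = 45^2.
Iterate m_{i+1} = d_i*a_i - m_i, d_{i+1} = (2016 - m_{i+1}^2)/d_i, a_{i+1} = floor((a_0 + m_{i+1})/d_{i+1}):
  m_1 = 1*44 - 0 = 44, d_1 = (2016 - 44^2)/1 = 80/1 = 80, a_1 = floor((44 + 44)/80) = 1.
  m_2 = 80*1 - 44 = 36, d_2 = (2016 - 36^2)/80 = 720/80 = 9, a_2 = floor((44 + 36)/9) = 8.
  m_3 = 9*8 - 36 = 36, d_3 = (2016 - 36^2)/9 = 720/9 = 80, a_3 = floor((44 + 36)/80) = 1.
  m_4 = 80*1 - 36 = 44, d_4 = (2016 - 44^2)/80 = 80/80 = 1, a_4 = floor((44 + 44)/1) = 88.
  m_5 = 1*88 - 44 = 44, d_5 = (2016 - 44^2)/1 = 80/1 = 80: (m_5, d_5) = (m_1, d_1) = (44, 80), so from here the quotients repeat a_1, ..., a_4; the period length is 4.
Hence the expansion of sqrt(2016) is a_0 = 44 followed by the repeating block 1, 8, 1, 88 (period 4).

[44; (1, 8, 1, 88)]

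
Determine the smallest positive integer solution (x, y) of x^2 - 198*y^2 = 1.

First expand sqrt(198) as a continued fraction. With x_i = (sqrt(198) + m_i)/d_i and (m_0, d_0) = (0, 1): a_0 = floor(sqrt(198)) = 14, since 14^2 = 196 <= 198 < 225 = 15^2.
Iterate m_{i+1} = d_i*a_i - m_i, d_{i+1} = (198 - m_{i+1}^2)/d_i, a_{i+1} = floor((a_0 + m_{i+1})/d_{i+1}):
  m_1 = 1*14 - 0 = 14, d_1 = (198 - 14^2)/1 = 2/1 = 2, a_1 = floor((14 + 14)/2) = 14.
  m_2 = 2*14 - 14 = 14, d_2 = (198 - 14^2)/2 = 2/2 = 1, a_2 = floor((14 + 14)/1) = 28.
  m_3 = 1*28 - 14 = 14, d_3 = (198 - 14^2)/1 = 2/1 = 2: (m_3, d_3) = (m_1, d_1) = (14, 2), so from here the quotients repeat a_1, a_2; the period length is 2.
So sqrt(198) = [14; (14, 28)] with period length k = 2.
k is even, so the fundamental solution of x^2 - 198y^2 = 1 is (p_{k-1}, q_{k-1}) = (p_1, q_1); compute convergents through index 1.
Convergents (p_i = a_i*p_{i-1} + p_{i-2}, q_i = a_i*q_{i-1} + q_{i-2} with p_{-2}=0, p_{-1}=1, q_{-2}=1, q_{-1}=0):
  i=0: a_0=14, p_0 = 14*1 + 0 = 14, q_0 = 14*0 + 1 = 1.
  i=1: a_1=14, p_1 = 14*14 + 1 = 197, q_1 = 14*1 + 0 = 14.
Check: 197^2 - 198*14^2 = 38809 - 38808 = 1, so (x, y) = (197, 14) solves the equation, and by the theorem it is the least positive solution.

(x, y) = (197, 14)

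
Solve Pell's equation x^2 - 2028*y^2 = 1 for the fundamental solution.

(x, y) = (1351, 30)

First expand sqrt(2028) as a continued fraction. With x_i = (sqrt(2028) + m_i)/d_i and (m_0, d_0) = (0, 1): a_0 = floor(sqrt(2028)) = 45, since 45^2 = 2025 <= 2028 < 2116 = 46^2.
Iterate m_{i+1} = d_i*a_i - m_i, d_{i+1} = (2028 - m_{i+1}^2)/d_i, a_{i+1} = floor((a_0 + m_{i+1})/d_{i+1}):
  m_1 = 1*45 - 0 = 45, d_1 = (2028 - 45^2)/1 = 3/1 = 3, a_1 = floor((45 + 45)/3) = 30.
  m_2 = 3*30 - 45 = 45, d_2 = (2028 - 45^2)/3 = 3/3 = 1, a_2 = floor((45 + 45)/1) = 90.
  m_3 = 1*90 - 45 = 45, d_3 = (2028 - 45^2)/1 = 3/1 = 3: (m_3, d_3) = (m_1, d_1) = (45, 3), so from here the quotients repeat a_1, a_2; the period length is 2.
So sqrt(2028) = [45; (30, 90)] with period length k = 2.
k is even, so the fundamental solution of x^2 - 2028y^2 = 1 is (p_{k-1}, q_{k-1}) = (p_1, q_1); compute convergents through index 1.
Convergents (p_i = a_i*p_{i-1} + p_{i-2}, q_i = a_i*q_{i-1} + q_{i-2} with p_{-2}=0, p_{-1}=1, q_{-2}=1, q_{-1}=0):
  i=0: a_0=45, p_0 = 45*1 + 0 = 45, q_0 = 45*0 + 1 = 1.
  i=1: a_1=30, p_1 = 30*45 + 1 = 1351, q_1 = 30*1 + 0 = 30.
Check: 1351^2 - 2028*30^2 = 1825201 - 1825200 = 1, so (x, y) = (1351, 30) solves the equation, and by the theorem it is the least positive solution.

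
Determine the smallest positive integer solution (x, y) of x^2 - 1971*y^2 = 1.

(x, y) = (1620674, 36505)

First expand sqrt(1971) as a continued fraction. With x_i = (sqrt(1971) + m_i)/d_i and (m_0, d_0) = (0, 1): a_0 = floor(sqrt(1971)) = 44, since 44^2 = 1936 <= 1971 < 2025 = 45^2.
Iterate m_{i+1} = d_i*a_i - m_i, d_{i+1} = (1971 - m_{i+1}^2)/d_i, a_{i+1} = floor((a_0 + m_{i+1})/d_{i+1}):
  m_1 = 1*44 - 0 = 44, d_1 = (1971 - 44^2)/1 = 35/1 = 35, a_1 = floor((44 + 44)/35) = 2.
  m_2 = 35*2 - 44 = 26, d_2 = (1971 - 26^2)/35 = 1295/35 = 37, a_2 = floor((44 + 26)/37) = 1.
  m_3 = 37*1 - 26 = 11, d_3 = (1971 - 11^2)/37 = 1850/37 = 50, a_3 = floor((44 + 11)/50) = 1.
  m_4 = 50*1 - 11 = 39, d_4 = (1971 - 39^2)/50 = 450/50 = 9, a_4 = floor((44 + 39)/9) = 9.
  m_5 = 9*9 - 39 = 42, d_5 = (1971 - 42^2)/9 = 207/9 = 23, a_5 = floor((44 + 42)/23) = 3.
  m_6 = 23*3 - 42 = 27, d_6 = (1971 - 27^2)/23 = 1242/23 = 54, a_6 = floor((44 + 27)/54) = 1.
  m_7 = 54*1 - 27 = 27, d_7 = (1971 - 27^2)/54 = 1242/54 = 23, a_7 = floor((44 + 27)/23) = 3.
  m_8 = 23*3 - 27 = 42, d_8 = (1971 - 42^2)/23 = 207/23 = 9, a_8 = floor((44 + 42)/9) = 9.
  m_9 = 9*9 - 42 = 39, d_9 = (1971 - 39^2)/9 = 450/9 = 50, a_9 = floor((44 + 39)/50) = 1.
  m_10 = 50*1 - 39 = 11, d_10 = (1971 - 11^2)/50 = 1850/50 = 37, a_10 = floor((44 + 11)/37) = 1.
  m_11 = 37*1 - 11 = 26, d_11 = (1971 - 26^2)/37 = 1295/37 = 35, a_11 = floor((44 + 26)/35) = 2.
  m_12 = 35*2 - 26 = 44, d_12 = (1971 - 44^2)/35 = 35/35 = 1, a_12 = floor((44 + 44)/1) = 88.
  m_13 = 1*88 - 44 = 44, d_13 = (1971 - 44^2)/1 = 35/1 = 35: (m_13, d_13) = (m_1, d_1) = (44, 35), so from here the quotients repeat a_1, ..., a_12; the period length is 12.
So sqrt(1971) = [44; (2, 1, 1, 9, 3, 1, 3, 9, 1, 1, 2, 88)] with period length k = 12.
k is even, so the fundamental solution of x^2 - 1971y^2 = 1 is (p_{k-1}, q_{k-1}) = (p_11, q_11); compute convergents through index 11.
Convergents (p_i = a_i*p_{i-1} + p_{i-2}, q_i = a_i*q_{i-1} + q_{i-2} with p_{-2}=0, p_{-1}=1, q_{-2}=1, q_{-1}=0):
  i=0: a_0=44, p_0 = 44*1 + 0 = 44, q_0 = 44*0 + 1 = 1.
  i=1: a_1=2, p_1 = 2*44 + 1 = 89, q_1 = 2*1 + 0 = 2.
  i=2: a_2=1, p_2 = 1*89 + 44 = 133, q_2 = 1*2 + 1 = 3.
  i=3: a_3=1, p_3 = 1*133 + 89 = 222, q_3 = 1*3 + 2 = 5.
  i=4: a_4=9, p_4 = 9*222 + 133 = 2131, q_4 = 9*5 + 3 = 48.
  i=5: a_5=3, p_5 = 3*2131 + 222 = 6615, q_5 = 3*48 + 5 = 149.
  i=6: a_6=1, p_6 = 1*6615 + 2131 = 8746, q_6 = 1*149 + 48 = 197.
  i=7: a_7=3, p_7 = 3*8746 + 6615 = 32853, q_7 = 3*197 + 149 = 740.
  i=8: a_8=9, p_8 = 9*32853 + 8746 = 304423, q_8 = 9*740 + 197 = 6857.
  i=9: a_9=1, p_9 = 1*304423 + 32853 = 337276, q_9 = 1*6857 + 740 = 7597.
  i=10: a_10=1, p_10 = 1*337276 + 304423 = 641699, q_10 = 1*7597 + 6857 = 14454.
  i=11: a_11=2, p_11 = 2*641699 + 337276 = 1620674, q_11 = 2*14454 + 7597 = 36505.
Check: 1620674^2 - 1971*36505^2 = 2626584214276 - 2626584214275 = 1, so (x, y) = (1620674, 36505) solves the equation, and by the theorem it is the least positive solution.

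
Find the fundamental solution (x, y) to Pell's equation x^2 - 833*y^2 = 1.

First expand sqrt(833) as a continued fraction. With x_i = (sqrt(833) + m_i)/d_i and (m_0, d_0) = (0, 1): a_0 = floor(sqrt(833)) = 28, since 28^2 = 784 <= 833 < 841 = 29^2.
Iterate m_{i+1} = d_i*a_i - m_i, d_{i+1} = (833 - m_{i+1}^2)/d_i, a_{i+1} = floor((a_0 + m_{i+1})/d_{i+1}):
  m_1 = 1*28 - 0 = 28, d_1 = (833 - 28^2)/1 = 49/1 = 49, a_1 = floor((28 + 28)/49) = 1.
  m_2 = 49*1 - 28 = 21, d_2 = (833 - 21^2)/49 = 392/49 = 8, a_2 = floor((28 + 21)/8) = 6.
  m_3 = 8*6 - 21 = 27, d_3 = (833 - 27^2)/8 = 104/8 = 13, a_3 = floor((28 + 27)/13) = 4.
  m_4 = 13*4 - 27 = 25, d_4 = (833 - 25^2)/13 = 208/13 = 16, a_4 = floor((28 + 25)/16) = 3.
  m_5 = 16*3 - 25 = 23, d_5 = (833 - 23^2)/16 = 304/16 = 19, a_5 = floor((28 + 23)/19) = 2.
  m_6 = 19*2 - 23 = 15, d_6 = (833 - 15^2)/19 = 608/19 = 32, a_6 = floor((28 + 15)/32) = 1.
  m_7 = 32*1 - 15 = 17, d_7 = (833 - 17^2)/32 = 544/32 = 17, a_7 = floor((28 + 17)/17) = 2.
  m_8 = 17*2 - 17 = 17, d_8 = (833 - 17^2)/17 = 544/17 = 32, a_8 = floor((28 + 17)/32) = 1.
  m_9 = 32*1 - 17 = 15, d_9 = (833 - 15^2)/32 = 608/32 = 19, a_9 = floor((28 + 15)/19) = 2.
  m_10 = 19*2 - 15 = 23, d_10 = (833 - 23^2)/19 = 304/19 = 16, a_10 = floor((28 + 23)/16) = 3.
  m_11 = 16*3 - 23 = 25, d_11 = (833 - 25^2)/16 = 208/16 = 13, a_11 = floor((28 + 25)/13) = 4.
  m_12 = 13*4 - 25 = 27, d_12 = (833 - 27^2)/13 = 104/13 = 8, a_12 = floor((28 + 27)/8) = 6.
  m_13 = 8*6 - 27 = 21, d_13 = (833 - 21^2)/8 = 392/8 = 49, a_13 = floor((28 + 21)/49) = 1.
  m_14 = 49*1 - 21 = 28, d_14 = (833 - 28^2)/49 = 49/49 = 1, a_14 = floor((28 + 28)/1) = 56.
  m_15 = 1*56 - 28 = 28, d_15 = (833 - 28^2)/1 = 49/1 = 49: (m_15, d_15) = (m_1, d_1) = (28, 49), so from here the quotients repeat a_1, ..., a_14; the period length is 14.
So sqrt(833) = [28; (1, 6, 4, 3, 2, 1, 2, 1, 2, 3, 4, 6, 1, 56)] with period length k = 14.
k is even, so the fundamental solution of x^2 - 833y^2 = 1 is (p_{k-1}, q_{k-1}) = (p_13, q_13); compute convergents through index 13.
Convergents (p_i = a_i*p_{i-1} + p_{i-2}, q_i = a_i*q_{i-1} + q_{i-2} with p_{-2}=0, p_{-1}=1, q_{-2}=1, q_{-1}=0):
  i=0: a_0=28, p_0 = 28*1 + 0 = 28, q_0 = 28*0 + 1 = 1.
  i=1: a_1=1, p_1 = 1*28 + 1 = 29, q_1 = 1*1 + 0 = 1.
  i=2: a_2=6, p_2 = 6*29 + 28 = 202, q_2 = 6*1 + 1 = 7.
  i=3: a_3=4, p_3 = 4*202 + 29 = 837, q_3 = 4*7 + 1 = 29.
  i=4: a_4=3, p_4 = 3*837 + 202 = 2713, q_4 = 3*29 + 7 = 94.
  i=5: a_5=2, p_5 = 2*2713 + 837 = 6263, q_5 = 2*94 + 29 = 217.
  i=6: a_6=1, p_6 = 1*6263 + 2713 = 8976, q_6 = 1*217 + 94 = 311.
  i=7: a_7=2, p_7 = 2*8976 + 6263 = 24215, q_7 = 2*311 + 217 = 839.
  i=8: a_8=1, p_8 = 1*24215 + 8976 = 33191, q_8 = 1*839 + 311 = 1150.
  i=9: a_9=2, p_9 = 2*33191 + 24215 = 90597, q_9 = 2*1150 + 839 = 3139.
  i=10: a_10=3, p_10 = 3*90597 + 33191 = 304982, q_10 = 3*3139 + 1150 = 10567.
  i=11: a_11=4, p_11 = 4*304982 + 90597 = 1310525, q_11 = 4*10567 + 3139 = 45407.
  i=12: a_12=6, p_12 = 6*1310525 + 304982 = 8168132, q_12 = 6*45407 + 10567 = 283009.
  i=13: a_13=1, p_13 = 1*8168132 + 1310525 = 9478657, q_13 = 1*283009 + 45407 = 328416.
Check: 9478657^2 - 833*328416^2 = 89844938523649 - 89844938523648 = 1, so (x, y) = (9478657, 328416) solves the equation, and by the theorem it is the least positive solution.

(x, y) = (9478657, 328416)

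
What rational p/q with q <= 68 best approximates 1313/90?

Expand x = 1313/90 as a continued fraction with the Euclidean algorithm:
  1313 = 14*90 + 53, so a_0 = 14.
  90 = 1*53 + 37, so a_1 = 1.
  53 = 1*37 + 16, so a_2 = 1.
  37 = 2*16 + 5, so a_3 = 2.
  16 = 3*5 + 1, so a_4 = 3.
  5 = 5*1 + 0, so a_5 = 5.
so x = [14; 1, 1, 2, 3, 5].
Convergents (p_i = a_i*p_{i-1} + p_{i-2}, q_i = a_i*q_{i-1} + q_{i-2} with p_{-2}=0, p_{-1}=1, q_{-2}=1, q_{-1}=0), until the denominator exceeds 68:
  i=0: a_0=14, p_0 = 14*1 + 0 = 14, q_0 = 14*0 + 1 = 1.
  i=1: a_1=1, p_1 = 1*14 + 1 = 15, q_1 = 1*1 + 0 = 1.
  i=2: a_2=1, p_2 = 1*15 + 14 = 29, q_2 = 1*1 + 1 = 2.
  i=3: a_3=2, p_3 = 2*29 + 15 = 73, q_3 = 2*2 + 1 = 5.
  i=4: a_4=3, p_4 = 3*73 + 29 = 248, q_4 = 3*5 + 2 = 17.
  i=5: a_5=5, p_5 = 5*248 + 73 = 1313, q_5 = 5*17 + 5 = 90.
q_5 = 90 > 68, so the last convergent with denominator <= 68 is p_4/q_4 = 248/17.
The closest fraction with denominator <= 68 is either p_4/q_4 or the intermediate fraction (k*p_4 + p_3)/(k*q_4 + q_3) with the largest k >= 1 whose denominator stays <= 68; these approach x as k grows, and every other convergent or intermediate fraction in range is farther away.
Largest k: floor((68 - q_3)/q_4) = floor((68 - 5)/17) = 3.
That gives (3*248 + 73)/(3*17 + 5) = 817/56.
Compare the errors: |x - 248/17| = |1313*17 - 248*90|/(90*17) = 1/1530, and |x - 817/56| = |1313*56 - 817*90|/(90*56) = 2/5040.
Cross-multiplying, 2*1530 = 3060 < 5040 = 1*5040, so 2/5040 is smaller: the intermediate fraction 817/56 is closer to x than 248/17.

817/56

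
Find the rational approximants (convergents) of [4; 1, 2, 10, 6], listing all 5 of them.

4/1, 5/1, 14/3, 145/31, 884/189

Using the convergent recurrence p_i = a_i*p_{i-1} + p_{i-2}, q_i = a_i*q_{i-1} + q_{i-2} with p_{-2}=0, p_{-1}=1, q_{-2}=1, q_{-1}=0:
  i=0: a_0=4, p_0 = 4*1 + 0 = 4, q_0 = 4*0 + 1 = 1.
  i=1: a_1=1, p_1 = 1*4 + 1 = 5, q_1 = 1*1 + 0 = 1.
  i=2: a_2=2, p_2 = 2*5 + 4 = 14, q_2 = 2*1 + 1 = 3.
  i=3: a_3=10, p_3 = 10*14 + 5 = 145, q_3 = 10*3 + 1 = 31.
  i=4: a_4=6, p_4 = 6*145 + 14 = 884, q_4 = 6*31 + 3 = 189.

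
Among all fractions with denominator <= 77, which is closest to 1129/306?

Expand x = 1129/306 as a continued fraction with the Euclidean algorithm:
  1129 = 3*306 + 211, so a_0 = 3.
  306 = 1*211 + 95, so a_1 = 1.
  211 = 2*95 + 21, so a_2 = 2.
  95 = 4*21 + 11, so a_3 = 4.
  21 = 1*11 + 10, so a_4 = 1.
  11 = 1*10 + 1, so a_5 = 1.
  10 = 10*1 + 0, so a_6 = 10.
so x = [3; 1, 2, 4, 1, 1, 10].
Convergents (p_i = a_i*p_{i-1} + p_{i-2}, q_i = a_i*q_{i-1} + q_{i-2} with p_{-2}=0, p_{-1}=1, q_{-2}=1, q_{-1}=0), until the denominator exceeds 77:
  i=0: a_0=3, p_0 = 3*1 + 0 = 3, q_0 = 3*0 + 1 = 1.
  i=1: a_1=1, p_1 = 1*3 + 1 = 4, q_1 = 1*1 + 0 = 1.
  i=2: a_2=2, p_2 = 2*4 + 3 = 11, q_2 = 2*1 + 1 = 3.
  i=3: a_3=4, p_3 = 4*11 + 4 = 48, q_3 = 4*3 + 1 = 13.
  i=4: a_4=1, p_4 = 1*48 + 11 = 59, q_4 = 1*13 + 3 = 16.
  i=5: a_5=1, p_5 = 1*59 + 48 = 107, q_5 = 1*16 + 13 = 29.
  i=6: a_6=10, p_6 = 10*107 + 59 = 1129, q_6 = 10*29 + 16 = 306.
q_6 = 306 > 77, so the last convergent with denominator <= 77 is p_5/q_5 = 107/29.
The closest fraction with denominator <= 77 is either p_5/q_5 or the intermediate fraction (k*p_5 + p_4)/(k*q_5 + q_4) with the largest k >= 1 whose denominator stays <= 77; these approach x as k grows, and every other convergent or intermediate fraction in range is farther away.
Largest k: floor((77 - q_4)/q_5) = floor((77 - 16)/29) = 2.
That gives (2*107 + 59)/(2*29 + 16) = 273/74.
Compare the errors: |x - 107/29| = |1129*29 - 107*306|/(306*29) = 1/8874, and |x - 273/74| = |1129*74 - 273*306|/(306*74) = 8/22644.
Cross-multiplying, 1*22644 = 22644 < 70992 = 8*8874, so 1/8874 is smaller: the convergent 107/29 is closer to x than 273/74.

107/29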